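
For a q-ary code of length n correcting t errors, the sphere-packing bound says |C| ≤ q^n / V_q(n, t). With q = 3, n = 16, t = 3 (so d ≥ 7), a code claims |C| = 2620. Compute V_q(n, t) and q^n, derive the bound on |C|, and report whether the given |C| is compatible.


V_q(n, t) = 4993, q^n = 43046721, Hamming bound = 8621, |C| = 2620 ≤ bound (satisfied).

Step 1: Compute V_q(n, t) = Σ_{j=0}^3 C(n, j) (q−1)^j.
  j = 0: C(16,0)·(2)^0 = 1·1 = 1.
  j = 1: C(16,1)·(2)^1 = 16·2 = 32.
  j = 2: C(16,2)·(2)^2 = 120·4 = 480.
  j = 3: C(16,3)·(2)^3 = 560·8 = 4480.
  V_q(n, t) = 1 + 32 + 480 + 4480 = 4993.
Step 2: q^n = 3^16 = 43046721.
Step 3: Hamming bound ⌊q^n / V_q(n,t)⌋ = ⌊43046721/4993⌋ = 8621.
Step 4: Compare |C| = 2620 to 8621: satisfied.
The claimed |C| lies below the Hamming bound.


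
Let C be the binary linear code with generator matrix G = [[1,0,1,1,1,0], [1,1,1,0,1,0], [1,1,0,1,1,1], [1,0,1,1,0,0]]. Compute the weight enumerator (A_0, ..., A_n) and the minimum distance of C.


Weight distribution: A_0 = 1, A_1 = 1, A_2 = 2, A_3 = 6, A_4 = 5, A_5 = 1. Minimum distance d = 1.

Enumerate all 2^4 = 16 messages m ∈ F_2^4.
For each, compute codeword c = mG in F_2^6, then tally its weight.
  m = 0000 → c = 000000, weight = 0.
  m = 1000 → c = 101110, weight = 4.
  m = 0100 → c = 111010, weight = 4.
  m = 1100 → c = 010100, weight = 2.
  m = 0010 → c = 110111, weight = 5.
  m = 1010 → c = 011001, weight = 3.
  m = 0110 → c = 001101, weight = 3.
  m = 1110 → c = 100011, weight = 3.
  m = 0001 → c = 101100, weight = 3.
  m = 1001 → c = 000010, weight = 1.
  m = 0101 → c = 010110, weight = 3.
  m = 1101 → c = 111000, weight = 3.
  m = 0011 → c = 011011, weight = 4.
  m = 1011 → c = 110101, weight = 4.
  m = 0111 → c = 100001, weight = 2.
  m = 1111 → c = 001111, weight = 4.
Tally weights:
  weight 0: 1 codewords.
  weight 1: 1 codewords.
  weight 2: 2 codewords.
  weight 3: 6 codewords.
  weight 4: 5 codewords.
  weight 5: 1 codewords.
Minimum distance d = smallest w > 0 with A_w > 0 = 1.
Sanity: Σ A_w = 16 = 2^4 = 16 ✓.


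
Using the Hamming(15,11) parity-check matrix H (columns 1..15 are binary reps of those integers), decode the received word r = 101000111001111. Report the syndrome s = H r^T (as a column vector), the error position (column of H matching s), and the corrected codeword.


s = (0, 1, 0, 0)^T, error position = 4, corrected codeword c = 101100111001111

Compute s = H r^T mod 2 one row at a time:
  s_1 = 1 + 1 + 0 + 0 + 1 + 1 + 1 + 1 = 6 ≡ 0 (mod 2).
  s_2 = 0 + 0 + 0 + 1 + 1 + 1 + 1 + 1 = 5 ≡ 1 (mod 2).
  s_3 = 0 + 1 + 0 + 1 + 0 + 0 + 1 + 1 = 4 ≡ 0 (mod 2).
  s_4 = 1 + 1 + 0 + 1 + 1 + 0 + 1 + 1 = 6 ≡ 0 (mod 2).
s = (0, 1, 0, 0)^T — this equals column 4 of H (binary 0100), so error is at position 4.
Correct: flip bit 4 of r = 101000111001111 to get c = 101100111001111.


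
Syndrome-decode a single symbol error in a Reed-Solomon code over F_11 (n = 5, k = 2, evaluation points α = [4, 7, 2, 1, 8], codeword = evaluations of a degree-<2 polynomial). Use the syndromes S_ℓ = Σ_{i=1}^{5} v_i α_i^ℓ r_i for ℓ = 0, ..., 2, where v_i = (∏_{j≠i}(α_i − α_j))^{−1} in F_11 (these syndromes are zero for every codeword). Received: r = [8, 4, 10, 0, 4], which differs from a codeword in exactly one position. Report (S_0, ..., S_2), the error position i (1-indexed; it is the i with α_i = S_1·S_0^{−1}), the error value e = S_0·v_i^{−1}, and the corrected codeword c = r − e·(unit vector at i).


S = (6, 9, 8), error at position 2, error magnitude e = 10, c = [8, 5, 10, 0, 4].

Step 1: column multipliers v_i = (∏_{j≠i}(α_i − α_j))^{−1} mod 11.
  i = 1 (α = 4): (4−7)(4−2)(4−1)(4−8) = (−3)·2·3·(−4) = 72 ≡ 6, so v_1 = 6^{−1} = 2 (mod 11).
  i = 2 (α = 7): (7−4)(7−2)(7−1)(7−8) = 3·5·6·(−1) = −90 ≡ 9, so v_2 = 9^{−1} = 5 (mod 11).
  i = 3 (α = 2): (2−4)(2−7)(2−1)(2−8) = (−2)·(−5)·1·(−6) = −60 ≡ 6, so v_3 = 6^{−1} = 2 (mod 11).
  i = 4 (α = 1): (1−4)(1−7)(1−2)(1−8) = (−3)·(−6)·(−1)·(−7) = 126 ≡ 5, so v_4 = 5^{−1} = 9 (mod 11).
  i = 5 (α = 8): (8−4)(8−7)(8−2)(8−1) = 4·1·6·7 = 168 ≡ 3, so v_5 = 3^{−1} = 4 (mod 11).
  v = [2, 5, 2, 9, 4].
Step 2: syndromes of r = [8, 4, 10, 0, 4] (all sums mod 11).
  S_0 = Σ v_i r_i = 2·8 + 5·4 + 2·10 + 9·0 + 4·4 = 72 ≡ 6.
  S_1 = Σ v_i α_i r_i = 2·4·8 + 5·7·4 + 2·2·10 + 9·1·0 + 4·8·4 = 372 ≡ 9.
  α_i^2 mod 11 = [5, 5, 4, 1, 9].
  S_2 = Σ v_i α_i^2 r_i = 2·5·8 + 5·5·4 + 2·4·10 + 9·1·0 + 4·9·4 = 404 ≡ 8.
  S = (6, 9, 8) ≠ 0, so r is not a codeword (an error is present).
Step 3: locate the error. For a single error e at position i, S_ℓ = v_i·e·α_i^ℓ, so α_err = S_1/S_0.
  S_0^{−1} = 6^{−1} = 2 (mod 11), so α_err = 9·2 = 18 ≡ 7 = α_2. Error position i = 2.
  Consistency check: S_2/S_1 = 8·5 = 40 ≡ 7 = α_err ✓ (single-error assumption holds).
Step 4: error magnitude e = S_0/v_2 = S_0·∏_{j≠2}(α_2 − α_j) = 6·9 = 54 ≡ 10 (mod 11).
Step 5: correct position 2: c_2 = r_2 − e = 4 − 10 ≡ 5 (mod 11). Hence c = [8, 5, 10, 0, 4].
  Check: interpolating c through the α_i gives m(x) = 1 + 10·x (degree < 2) with m(α_i) = c_i for every i, so c is indeed a codeword.


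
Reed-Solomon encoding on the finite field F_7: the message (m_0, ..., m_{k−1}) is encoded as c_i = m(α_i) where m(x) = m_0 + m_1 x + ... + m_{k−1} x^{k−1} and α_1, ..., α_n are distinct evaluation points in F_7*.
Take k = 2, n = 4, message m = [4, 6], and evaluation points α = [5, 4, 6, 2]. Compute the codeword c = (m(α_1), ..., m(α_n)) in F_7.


c = [6, 0, 5, 2]

Message polynomial: m(x) = 4 + 6·x (mod 7).
For each evaluation point α_i, compute m(α_i) mod 7:
  α_1 = 5: Horner steps 6 → 6, so m(5) = 6.
  α_2 = 4: Horner steps 6 → 0, so m(4) = 0.
  α_3 = 6: Horner steps 6 → 5, so m(6) = 5.
  α_4 = 2: Horner steps 6 → 2, so m(2) = 2.
Codeword c = [6, 0, 5, 2] ∈ F_7^4.


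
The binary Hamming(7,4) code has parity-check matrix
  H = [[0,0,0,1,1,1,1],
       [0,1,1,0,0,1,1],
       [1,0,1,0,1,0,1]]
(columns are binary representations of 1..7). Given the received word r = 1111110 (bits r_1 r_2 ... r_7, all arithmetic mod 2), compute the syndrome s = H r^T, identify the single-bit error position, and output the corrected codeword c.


s = (1, 1, 1)^T, error position = 7, corrected codeword c = 1111111

Compute s = H r^T mod 2 one row at a time:
  s_1 = 1 + 1 + 1 + 0 = 3 ≡ 1 (mod 2).
  s_2 = 1 + 1 + 1 + 0 = 3 ≡ 1 (mod 2).
  s_3 = 1 + 1 + 1 + 0 = 3 ≡ 1 (mod 2).
s = (1, 1, 1)^T — this equals column 7 of H (binary 111), so error is at position 7.
Correct: flip bit 7 of r = 1111110 to get c = 1111111.


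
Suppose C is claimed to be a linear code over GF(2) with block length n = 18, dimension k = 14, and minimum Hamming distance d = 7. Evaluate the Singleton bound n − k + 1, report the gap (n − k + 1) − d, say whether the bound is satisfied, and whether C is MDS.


Singleton RHS = n − k + 1 = 5, slack = -2, bound violated (no such code; not MDS).

Singleton bound: d ≤ n − k + 1.
Here n = 18, k = 14, so n − k + 1 = 5.
Given d = 7, check d ≤ 5: NO.
Slack = (n − k + 1) − d = -2.
The slack is negative: d = 7 exceeds n − k + 1 = 5 by 2, so the Singleton bound is violated and no linear [18, 14, 7]_2 code can exist. In particular it is not MDS (MDS requires d = n − k + 1 exactly).
Description: the claimed parameters are [18, 14, 7]_2; such a code would be impossible (violates the Singleton bound).


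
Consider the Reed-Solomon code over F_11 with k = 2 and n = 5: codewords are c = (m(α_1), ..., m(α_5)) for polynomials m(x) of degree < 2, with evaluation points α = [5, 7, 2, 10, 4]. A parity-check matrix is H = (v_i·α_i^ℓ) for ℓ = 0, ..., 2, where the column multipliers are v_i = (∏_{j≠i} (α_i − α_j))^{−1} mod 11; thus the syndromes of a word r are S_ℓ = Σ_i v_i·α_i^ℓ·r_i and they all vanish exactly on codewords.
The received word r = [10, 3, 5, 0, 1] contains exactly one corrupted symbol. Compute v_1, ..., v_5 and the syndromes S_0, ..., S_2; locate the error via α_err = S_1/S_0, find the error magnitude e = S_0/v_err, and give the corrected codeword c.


S = (7, 5, 2), error at position 2, error magnitude e = 8, c = [10, 6, 5, 0, 1].

Step 1: column multipliers v_i = (∏_{j≠i}(α_i − α_j))^{−1} mod 11.
  i = 1 (α = 5): (5−7)(5−2)(5−10)(5−4) = (−2)·3·(−5)·1 = 30 ≡ 8, so v_1 = 8^{−1} = 7 (mod 11).
  i = 2 (α = 7): (7−5)(7−2)(7−10)(7−4) = 2·5·(−3)·3 = −90 ≡ 9, so v_2 = 9^{−1} = 5 (mod 11).
  i = 3 (α = 2): (2−5)(2−7)(2−10)(2−4) = (−3)·(−5)·(−8)·(−2) = 240 ≡ 9, so v_3 = 9^{−1} = 5 (mod 11).
  i = 4 (α = 10): (10−5)(10−7)(10−2)(10−4) = 5·3·8·6 = 720 ≡ 5, so v_4 = 5^{−1} = 9 (mod 11).
  i = 5 (α = 4): (4−5)(4−7)(4−2)(4−10) = (−1)·(−3)·2·(−6) = −36 ≡ 8, so v_5 = 8^{−1} = 7 (mod 11).
  v = [7, 5, 5, 9, 7].
Step 2: syndromes of r = [10, 3, 5, 0, 1] (all sums mod 11).
  S_0 = Σ v_i r_i = 7·10 + 5·3 + 5·5 + 9·0 + 7·1 = 117 ≡ 7.
  S_1 = Σ v_i α_i r_i = 7·5·10 + 5·7·3 + 5·2·5 + 9·10·0 + 7·4·1 = 533 ≡ 5.
  α_i^2 mod 11 = [3, 5, 4, 1, 5].
  S_2 = Σ v_i α_i^2 r_i = 7·3·10 + 5·5·3 + 5·4·5 + 9·1·0 + 7·5·1 = 420 ≡ 2.
  S = (7, 5, 2) ≠ 0, so r is not a codeword (an error is present).
Step 3: locate the error. For a single error e at position i, S_ℓ = v_i·e·α_i^ℓ, so α_err = S_1/S_0.
  S_0^{−1} = 7^{−1} = 8 (mod 11), so α_err = 5·8 = 40 ≡ 7 = α_2. Error position i = 2.
  Consistency check: S_2/S_1 = 2·9 = 18 ≡ 7 = α_err ✓ (single-error assumption holds).
Step 4: error magnitude e = S_0/v_2 = S_0·∏_{j≠2}(α_2 − α_j) = 7·9 = 63 ≡ 8 (mod 11).
Step 5: correct position 2: c_2 = r_2 − e = 3 − 8 ≡ 6 (mod 11). Hence c = [10, 6, 5, 0, 1].
  Check: interpolating c through the α_i gives m(x) = 9 + 9·x (degree < 2) with m(α_i) = c_i for every i, so c is indeed a codeword.


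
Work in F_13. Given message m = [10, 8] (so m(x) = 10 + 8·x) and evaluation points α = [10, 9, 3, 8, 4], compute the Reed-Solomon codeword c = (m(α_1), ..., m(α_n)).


c = [12, 4, 8, 9, 3]

Message polynomial: m(x) = 10 + 8·x (mod 13).
For each evaluation point α_i, compute m(α_i) mod 13:
  α_1 = 10: Horner steps 8 → 12, so m(10) = 12.
  α_2 = 9: Horner steps 8 → 4, so m(9) = 4.
  α_3 = 3: Horner steps 8 → 8, so m(3) = 8.
  α_4 = 8: Horner steps 8 → 9, so m(8) = 9.
  α_5 = 4: Horner steps 8 → 3, so m(4) = 3.
Codeword c = [12, 4, 8, 9, 3] ∈ F_13^5.


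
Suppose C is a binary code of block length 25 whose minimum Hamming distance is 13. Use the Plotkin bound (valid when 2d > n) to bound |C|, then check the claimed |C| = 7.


Plotkin bound M ≤ 26; given |C| = 7 ≤ bound (satisfied).

Check applicability: 2d = 26, n = 25.
2d − n = 1 > 0, so Plotkin applies.
Compute d/(2d−n) = 13/1 ≈ 13.0000.
⌊d/(2d−n)⌋ = 13.
Plotkin bound: M ≤ 2·13 = 26.
Given |C| = 7, check: satisfied.
This |C| is below the Plotkin bound.


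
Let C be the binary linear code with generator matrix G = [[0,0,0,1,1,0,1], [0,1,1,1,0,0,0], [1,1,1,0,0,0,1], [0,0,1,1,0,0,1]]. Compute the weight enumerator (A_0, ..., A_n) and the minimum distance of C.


Weight distribution: A_0 = 1, A_2 = 4, A_3 = 6, A_4 = 3, A_5 = 2. Minimum distance d = 2.

Enumerate all 2^4 = 16 messages m ∈ F_2^4.
For each, compute codeword c = mG in F_2^7, then tally its weight.
  m = 0000 → c = 0000000, weight = 0.
  m = 1000 → c = 0001101, weight = 3.
  m = 0100 → c = 0111000, weight = 3.
  m = 1100 → c = 0110101, weight = 4.
  m = 0010 → c = 1110001, weight = 4.
  m = 1010 → c = 1111100, weight = 5.
  m = 0110 → c = 1001001, weight = 3.
  m = 1110 → c = 1000100, weight = 2.
  m = 0001 → c = 0011001, weight = 3.
  m = 1001 → c = 0010100, weight = 2.
  m = 0101 → c = 0100001, weight = 2.
  m = 1101 → c = 0101100, weight = 3.
  m = 0011 → c = 1101000, weight = 3.
  m = 1011 → c = 1100101, weight = 4.
  m = 0111 → c = 1010000, weight = 2.
  m = 1111 → c = 1011101, weight = 5.
Tally weights:
  weight 0: 1 codewords.
  weight 2: 4 codewords.
  weight 3: 6 codewords.
  weight 4: 3 codewords.
  weight 5: 2 codewords.
Minimum distance d = smallest w > 0 with A_w > 0 = 2.
Sanity: Σ A_w = 16 = 2^4 = 16 ✓.


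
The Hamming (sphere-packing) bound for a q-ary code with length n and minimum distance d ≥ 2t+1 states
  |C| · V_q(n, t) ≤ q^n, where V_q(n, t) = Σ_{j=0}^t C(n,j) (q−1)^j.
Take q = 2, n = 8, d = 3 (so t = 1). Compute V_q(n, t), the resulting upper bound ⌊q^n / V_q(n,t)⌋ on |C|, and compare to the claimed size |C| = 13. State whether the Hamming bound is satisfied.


V_q(n, t) = 9, q^n = 256, Hamming bound = 28, |C| = 13 ≤ bound (satisfied).

Step 1: Compute V_q(n, t) = Σ_{j=0}^1 C(n, j) (q−1)^j.
  j = 0: C(8,0)·(1)^0 = 1·1 = 1.
  j = 1: C(8,1)·(1)^1 = 8·1 = 8.
  V_q(n, t) = 1 + 8 = 9.
Step 2: q^n = 2^8 = 256.
Step 3: Hamming bound ⌊q^n / V_q(n,t)⌋ = ⌊256/9⌋ = 28.
Step 4: Compare |C| = 13 to 28: satisfied.
The claimed |C| lies below the Hamming bound.


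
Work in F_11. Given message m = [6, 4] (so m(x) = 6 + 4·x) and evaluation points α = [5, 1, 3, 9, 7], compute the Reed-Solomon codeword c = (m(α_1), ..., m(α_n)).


c = [4, 10, 7, 9, 1]

Message polynomial: m(x) = 6 + 4·x (mod 11).
For each evaluation point α_i, compute m(α_i) mod 11:
  α_1 = 5: Horner steps 4 → 4, so m(5) = 4.
  α_2 = 1: Horner steps 4 → 10, so m(1) = 10.
  α_3 = 3: Horner steps 4 → 7, so m(3) = 7.
  α_4 = 9: Horner steps 4 → 9, so m(9) = 9.
  α_5 = 7: Horner steps 4 → 1, so m(7) = 1.
Codeword c = [4, 10, 7, 9, 1] ∈ F_11^5.


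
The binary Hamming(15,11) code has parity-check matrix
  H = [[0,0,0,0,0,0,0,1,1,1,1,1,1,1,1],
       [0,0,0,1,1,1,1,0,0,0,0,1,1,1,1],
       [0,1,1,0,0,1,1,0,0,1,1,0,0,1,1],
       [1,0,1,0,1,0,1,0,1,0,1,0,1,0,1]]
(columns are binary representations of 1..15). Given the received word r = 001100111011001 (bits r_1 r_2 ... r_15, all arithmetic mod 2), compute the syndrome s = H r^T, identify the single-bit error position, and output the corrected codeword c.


s = (1, 0, 0, 1)^T, error position = 9, corrected codeword c = 001100110011001

Compute s = H r^T mod 2 one row at a time:
  s_1 = 1 + 1 + 0 + 1 + 1 + 0 + 0 + 1 = 5 ≡ 1 (mod 2).
  s_2 = 1 + 0 + 0 + 1 + 1 + 0 + 0 + 1 = 4 ≡ 0 (mod 2).
  s_3 = 0 + 1 + 0 + 1 + 0 + 1 + 0 + 1 = 4 ≡ 0 (mod 2).
  s_4 = 0 + 1 + 0 + 1 + 1 + 1 + 0 + 1 = 5 ≡ 1 (mod 2).
s = (1, 0, 0, 1)^T — this equals column 9 of H (binary 1001), so error is at position 9.
Correct: flip bit 9 of r = 001100111011001 to get c = 001100110011001.


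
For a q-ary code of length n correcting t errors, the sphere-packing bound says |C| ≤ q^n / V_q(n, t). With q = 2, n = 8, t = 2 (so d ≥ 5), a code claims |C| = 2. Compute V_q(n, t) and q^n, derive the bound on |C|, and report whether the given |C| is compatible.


V_q(n, t) = 37, q^n = 256, Hamming bound = 6, |C| = 2 ≤ bound (satisfied).

Step 1: Compute V_q(n, t) = Σ_{j=0}^2 C(n, j) (q−1)^j.
  j = 0: C(8,0)·(1)^0 = 1·1 = 1.
  j = 1: C(8,1)·(1)^1 = 8·1 = 8.
  j = 2: C(8,2)·(1)^2 = 28·1 = 28.
  V_q(n, t) = 1 + 8 + 28 = 37.
Step 2: q^n = 2^8 = 256.
Step 3: Hamming bound ⌊q^n / V_q(n,t)⌋ = ⌊256/37⌋ = 6.
Step 4: Compare |C| = 2 to 6: satisfied.
The claimed |C| lies below the Hamming bound.


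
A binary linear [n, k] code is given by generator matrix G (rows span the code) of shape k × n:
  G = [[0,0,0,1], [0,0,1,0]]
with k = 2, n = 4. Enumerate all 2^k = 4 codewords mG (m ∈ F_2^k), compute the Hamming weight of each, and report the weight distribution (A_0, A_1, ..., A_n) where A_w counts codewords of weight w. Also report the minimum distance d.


Weight distribution: A_0 = 1, A_1 = 2, A_2 = 1. Minimum distance d = 1.

Enumerate all 2^2 = 4 messages m ∈ F_2^2.
For each, compute codeword c = mG in F_2^4, then tally its weight.
  m = 00 → c = 0000, weight = 0.
  m = 10 → c = 0001, weight = 1.
  m = 01 → c = 0010, weight = 1.
  m = 11 → c = 0011, weight = 2.
Tally weights:
  weight 0: 1 codewords.
  weight 1: 2 codewords.
  weight 2: 1 codewords.
Minimum distance d = smallest w > 0 with A_w > 0 = 1.
Sanity: Σ A_w = 4 = 2^2 = 4 ✓.


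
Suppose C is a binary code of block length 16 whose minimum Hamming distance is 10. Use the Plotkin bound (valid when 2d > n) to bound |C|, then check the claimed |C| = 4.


Plotkin bound M ≤ 4; given |C| = 4 ≤ bound (satisfied).

Check applicability: 2d = 20, n = 16.
2d − n = 4 > 0, so Plotkin applies.
Compute d/(2d−n) = 10/4 ≈ 2.5000.
⌊d/(2d−n)⌋ = 2.
Plotkin bound: M ≤ 2·2 = 4.
Given |C| = 4, check: satisfied.
This |C| is at the Plotkin bound.


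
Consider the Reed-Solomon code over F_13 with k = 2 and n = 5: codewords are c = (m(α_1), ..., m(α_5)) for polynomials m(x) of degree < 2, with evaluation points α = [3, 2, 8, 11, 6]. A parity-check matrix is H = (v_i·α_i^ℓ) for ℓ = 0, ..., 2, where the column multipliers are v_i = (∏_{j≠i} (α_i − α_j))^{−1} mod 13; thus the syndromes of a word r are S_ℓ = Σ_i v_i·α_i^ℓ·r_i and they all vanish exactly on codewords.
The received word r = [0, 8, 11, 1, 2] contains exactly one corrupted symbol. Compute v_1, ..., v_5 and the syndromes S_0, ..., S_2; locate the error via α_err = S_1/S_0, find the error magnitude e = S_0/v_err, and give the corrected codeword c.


S = (6, 9, 7), error at position 3, error magnitude e = 12, c = [0, 8, 12, 1, 2].

Step 1: column multipliers v_i = (∏_{j≠i}(α_i − α_j))^{−1} mod 13.
  i = 1 (α = 3): (3−2)(3−8)(3−11)(3−6) = 1·(−5)·(−8)·(−3) = −120 ≡ 10, so v_1 = 10^{−1} = 4 (mod 13).
  i = 2 (α = 2): (2−3)(2−8)(2−11)(2−6) = (−1)·(−6)·(−9)·(−4) = 216 ≡ 8, so v_2 = 8^{−1} = 5 (mod 13).
  i = 3 (α = 8): (8−3)(8−2)(8−11)(8−6) = 5·6·(−3)·2 = −180 ≡ 2, so v_3 = 2^{−1} = 7 (mod 13).
  i = 4 (α = 11): (11−3)(11−2)(11−8)(11−6) = 8·9·3·5 = 1080 ≡ 1, so v_4 = 1^{−1} = 1 (mod 13).
  i = 5 (α = 6): (6−3)(6−2)(6−8)(6−11) = 3·4·(−2)·(−5) = 120 ≡ 3, so v_5 = 3^{−1} = 9 (mod 13).
  v = [4, 5, 7, 1, 9].
Step 2: syndromes of r = [0, 8, 11, 1, 2] (all sums mod 13).
  S_0 = Σ v_i r_i = 4·0 + 5·8 + 7·11 + 1·1 + 9·2 = 136 ≡ 6.
  S_1 = Σ v_i α_i r_i = 4·3·0 + 5·2·8 + 7·8·11 + 1·11·1 + 9·6·2 = 815 ≡ 9.
  α_i^2 mod 13 = [9, 4, 12, 4, 10].
  S_2 = Σ v_i α_i^2 r_i = 4·9·0 + 5·4·8 + 7·12·11 + 1·4·1 + 9·10·2 = 1268 ≡ 7.
  S = (6, 9, 7) ≠ 0, so r is not a codeword (an error is present).
Step 3: locate the error. For a single error e at position i, S_ℓ = v_i·e·α_i^ℓ, so α_err = S_1/S_0.
  S_0^{−1} = 6^{−1} = 11 (mod 13), so α_err = 9·11 = 99 ≡ 8 = α_3. Error position i = 3.
  Consistency check: S_2/S_1 = 7·3 = 21 ≡ 8 = α_err ✓ (single-error assumption holds).
Step 4: error magnitude e = S_0/v_3 = S_0·∏_{j≠3}(α_3 − α_j) = 6·2 = 12 ≡ 12 (mod 13).
Step 5: correct position 3: c_3 = r_3 − e = 11 − 12 ≡ 12 (mod 13). Hence c = [0, 8, 12, 1, 2].
  Check: interpolating c through the α_i gives m(x) = 11 + 5·x (degree < 2) with m(α_i) = c_i for every i, so c is indeed a codeword.


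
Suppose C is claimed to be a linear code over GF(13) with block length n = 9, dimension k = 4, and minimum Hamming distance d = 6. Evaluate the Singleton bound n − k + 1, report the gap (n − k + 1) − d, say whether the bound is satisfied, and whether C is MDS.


Singleton RHS = n − k + 1 = 6, slack = 0, bound satisfied, MDS.

Singleton bound: d ≤ n − k + 1.
Here n = 9, k = 4, so n − k + 1 = 6.
Given d = 6, check d ≤ 6: YES.
Slack = (n − k + 1) − d = 0.
The code is MDS (slack = 0).
Description: the claimed parameters are [9, 4, 6]_13; such a code would be MDS (meets Singleton bound).


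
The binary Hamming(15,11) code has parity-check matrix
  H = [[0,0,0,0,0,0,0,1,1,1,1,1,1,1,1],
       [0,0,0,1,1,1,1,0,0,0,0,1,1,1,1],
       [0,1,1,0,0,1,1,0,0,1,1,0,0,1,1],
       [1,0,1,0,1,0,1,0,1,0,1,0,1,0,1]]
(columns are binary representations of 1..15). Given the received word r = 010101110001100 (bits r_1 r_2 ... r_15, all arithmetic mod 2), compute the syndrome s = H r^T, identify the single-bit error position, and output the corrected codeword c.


s = (1, 1, 1, 0)^T, error position = 14, corrected codeword c = 010101110001110

Compute s = H r^T mod 2 one row at a time:
  s_1 = 1 + 0 + 0 + 0 + 1 + 1 + 0 + 0 = 3 ≡ 1 (mod 2).
  s_2 = 1 + 0 + 1 + 1 + 1 + 1 + 0 + 0 = 5 ≡ 1 (mod 2).
  s_3 = 1 + 0 + 1 + 1 + 0 + 0 + 0 + 0 = 3 ≡ 1 (mod 2).
  s_4 = 0 + 0 + 0 + 1 + 0 + 0 + 1 + 0 = 2 ≡ 0 (mod 2).
s = (1, 1, 1, 0)^T — this equals column 14 of H (binary 1110), so error is at position 14.
Correct: flip bit 14 of r = 010101110001100 to get c = 010101110001110.


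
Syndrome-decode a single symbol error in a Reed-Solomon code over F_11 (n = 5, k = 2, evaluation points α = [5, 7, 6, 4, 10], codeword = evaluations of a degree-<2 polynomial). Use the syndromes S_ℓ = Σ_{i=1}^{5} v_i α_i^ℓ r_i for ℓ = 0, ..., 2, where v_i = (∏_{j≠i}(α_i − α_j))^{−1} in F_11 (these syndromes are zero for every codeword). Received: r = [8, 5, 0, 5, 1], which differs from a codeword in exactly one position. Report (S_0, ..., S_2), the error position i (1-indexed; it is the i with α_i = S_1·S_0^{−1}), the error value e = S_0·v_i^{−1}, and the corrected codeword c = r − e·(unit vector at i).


S = (6, 9, 8), error at position 2, error magnitude e = 2, c = [8, 3, 0, 5, 1].

Step 1: column multipliers v_i = (∏_{j≠i}(α_i − α_j))^{−1} mod 11.
  i = 1 (α = 5): (5−7)(5−6)(5−4)(5−10) = (−2)·(−1)·1·(−5) = −10 ≡ 1, so v_1 = 1^{−1} = 1 (mod 11).
  i = 2 (α = 7): (7−5)(7−6)(7−4)(7−10) = 2·1·3·(−3) = −18 ≡ 4, so v_2 = 4^{−1} = 3 (mod 11).
  i = 3 (α = 6): (6−5)(6−7)(6−4)(6−10) = 1·(−1)·2·(−4) = 8 ≡ 8, so v_3 = 8^{−1} = 7 (mod 11).
  i = 4 (α = 4): (4−5)(4−7)(4−6)(4−10) = (−1)·(−3)·(−2)·(−6) = 36 ≡ 3, so v_4 = 3^{−1} = 4 (mod 11).
  i = 5 (α = 10): (10−5)(10−7)(10−6)(10−4) = 5·3·4·6 = 360 ≡ 8, so v_5 = 8^{−1} = 7 (mod 11).
  v = [1, 3, 7, 4, 7].
Step 2: syndromes of r = [8, 5, 0, 5, 1] (all sums mod 11).
  S_0 = Σ v_i r_i = 1·8 + 3·5 + 7·0 + 4·5 + 7·1 = 50 ≡ 6.
  S_1 = Σ v_i α_i r_i = 1·5·8 + 3·7·5 + 7·6·0 + 4·4·5 + 7·10·1 = 295 ≡ 9.
  α_i^2 mod 11 = [3, 5, 3, 5, 1].
  S_2 = Σ v_i α_i^2 r_i = 1·3·8 + 3·5·5 + 7·3·0 + 4·5·5 + 7·1·1 = 206 ≡ 8.
  S = (6, 9, 8) ≠ 0, so r is not a codeword (an error is present).
Step 3: locate the error. For a single error e at position i, S_ℓ = v_i·e·α_i^ℓ, so α_err = S_1/S_0.
  S_0^{−1} = 6^{−1} = 2 (mod 11), so α_err = 9·2 = 18 ≡ 7 = α_2. Error position i = 2.
  Consistency check: S_2/S_1 = 8·5 = 40 ≡ 7 = α_err ✓ (single-error assumption holds).
Step 4: error magnitude e = S_0/v_2 = S_0·∏_{j≠2}(α_2 − α_j) = 6·4 = 24 ≡ 2 (mod 11).
Step 5: correct position 2: c_2 = r_2 − e = 5 − 2 ≡ 3 (mod 11). Hence c = [8, 3, 0, 5, 1].
  Check: interpolating c through the α_i gives m(x) = 4 + 3·x (degree < 2) with m(α_i) = c_i for every i, so c is indeed a codeword.


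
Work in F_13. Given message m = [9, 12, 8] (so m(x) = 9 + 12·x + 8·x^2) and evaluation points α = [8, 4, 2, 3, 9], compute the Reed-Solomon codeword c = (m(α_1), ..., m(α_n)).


c = [6, 3, 0, 0, 11]

Message polynomial: m(x) = 9 + 12·x + 8·x^2 (mod 13).
For each evaluation point α_i, compute m(α_i) mod 13:
  α_1 = 8: Horner steps 8 → 11 → 6, so m(8) = 6.
  α_2 = 4: Horner steps 8 → 5 → 3, so m(4) = 3.
  α_3 = 2: Horner steps 8 → 2 → 0, so m(2) = 0.
  α_4 = 3: Horner steps 8 → 10 → 0, so m(3) = 0.
  α_5 = 9: Horner steps 8 → 6 → 11, so m(9) = 11.
Codeword c = [6, 3, 0, 0, 11] ∈ F_13^5.


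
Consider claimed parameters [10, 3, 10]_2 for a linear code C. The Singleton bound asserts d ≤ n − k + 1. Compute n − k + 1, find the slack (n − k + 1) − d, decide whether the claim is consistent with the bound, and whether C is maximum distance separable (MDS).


Singleton RHS = n − k + 1 = 8, slack = -2, bound violated (no such code; not MDS).

Singleton bound: d ≤ n − k + 1.
Here n = 10, k = 3, so n − k + 1 = 8.
Given d = 10, check d ≤ 8: NO.
Slack = (n − k + 1) − d = -2.
The slack is negative: d = 10 exceeds n − k + 1 = 8 by 2, so the Singleton bound is violated and no linear [10, 3, 10]_2 code can exist. In particular it is not MDS (MDS requires d = n − k + 1 exactly).
Description: the claimed parameters are [10, 3, 10]_2; such a code would be impossible (violates the Singleton bound).


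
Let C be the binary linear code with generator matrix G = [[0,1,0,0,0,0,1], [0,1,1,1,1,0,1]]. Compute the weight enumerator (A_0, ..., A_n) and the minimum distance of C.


Weight distribution: A_0 = 1, A_2 = 1, A_3 = 1, A_5 = 1. Minimum distance d = 2.

Enumerate all 2^2 = 4 messages m ∈ F_2^2.
For each, compute codeword c = mG in F_2^7, then tally its weight.
  m = 00 → c = 0000000, weight = 0.
  m = 10 → c = 0100001, weight = 2.
  m = 01 → c = 0111101, weight = 5.
  m = 11 → c = 0011100, weight = 3.
Tally weights:
  weight 0: 1 codewords.
  weight 2: 1 codewords.
  weight 3: 1 codewords.
  weight 5: 1 codewords.
Minimum distance d = smallest w > 0 with A_w > 0 = 2.
Sanity: Σ A_w = 4 = 2^2 = 4 ✓.


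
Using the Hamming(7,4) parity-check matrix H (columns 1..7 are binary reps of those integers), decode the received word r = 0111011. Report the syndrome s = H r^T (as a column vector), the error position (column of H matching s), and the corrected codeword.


s = (1, 0, 0)^T, error position = 4, corrected codeword c = 0110011

Compute s = H r^T mod 2 one row at a time:
  s_1 = 1 + 0 + 1 + 1 = 3 ≡ 1 (mod 2).
  s_2 = 1 + 1 + 1 + 1 = 4 ≡ 0 (mod 2).
  s_3 = 0 + 1 + 0 + 1 = 2 ≡ 0 (mod 2).
s = (1, 0, 0)^T — this equals column 4 of H (binary 100), so error is at position 4.
Correct: flip bit 4 of r = 0111011 to get c = 0110011.


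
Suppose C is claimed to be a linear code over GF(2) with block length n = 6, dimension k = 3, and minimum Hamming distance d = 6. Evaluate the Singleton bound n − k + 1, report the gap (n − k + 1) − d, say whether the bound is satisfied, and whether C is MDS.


Singleton RHS = n − k + 1 = 4, slack = -2, bound violated (no such code; not MDS).

Singleton bound: d ≤ n − k + 1.
Here n = 6, k = 3, so n − k + 1 = 4.
Given d = 6, check d ≤ 4: NO.
Slack = (n − k + 1) − d = -2.
The slack is negative: d = 6 exceeds n − k + 1 = 4 by 2, so the Singleton bound is violated and no linear [6, 3, 6]_2 code can exist. In particular it is not MDS (MDS requires d = n − k + 1 exactly).
Description: the claimed parameters are [6, 3, 6]_2; such a code would be impossible (violates the Singleton bound).


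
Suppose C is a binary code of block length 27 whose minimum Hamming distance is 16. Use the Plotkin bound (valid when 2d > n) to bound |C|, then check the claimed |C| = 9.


Plotkin bound M ≤ 6; given |C| = 9 > bound (violated).

Check applicability: 2d = 32, n = 27.
2d − n = 5 > 0, so Plotkin applies.
Compute d/(2d−n) = 16/5 ≈ 3.2000.
⌊d/(2d−n)⌋ = 3.
Plotkin bound: M ≤ 2·3 = 6.
Given |C| = 9, check: VIOLATED.
This |C| is above the Plotkin bound, so no binary code with n = 27, d = 16 and 9 codewords exists.


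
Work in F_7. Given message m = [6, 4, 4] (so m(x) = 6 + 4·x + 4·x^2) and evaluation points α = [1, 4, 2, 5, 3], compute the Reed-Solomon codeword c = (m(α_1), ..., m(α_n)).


c = [0, 2, 2, 0, 5]

Message polynomial: m(x) = 6 + 4·x + 4·x^2 (mod 7).
For each evaluation point α_i, compute m(α_i) mod 7:
  α_1 = 1: Horner steps 4 → 1 → 0, so m(1) = 0.
  α_2 = 4: Horner steps 4 → 6 → 2, so m(4) = 2.
  α_3 = 2: Horner steps 4 → 5 → 2, so m(2) = 2.
  α_4 = 5: Horner steps 4 → 3 → 0, so m(5) = 0.
  α_5 = 3: Horner steps 4 → 2 → 5, so m(3) = 5.
Codeword c = [0, 2, 2, 0, 5] ∈ F_7^5.


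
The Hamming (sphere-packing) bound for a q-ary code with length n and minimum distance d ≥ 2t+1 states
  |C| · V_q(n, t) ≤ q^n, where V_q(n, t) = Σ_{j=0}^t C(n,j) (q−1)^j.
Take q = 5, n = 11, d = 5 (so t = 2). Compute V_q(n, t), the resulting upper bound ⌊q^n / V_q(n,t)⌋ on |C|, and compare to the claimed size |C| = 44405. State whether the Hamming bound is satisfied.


V_q(n, t) = 925, q^n = 48828125, Hamming bound = 52787, |C| = 44405 ≤ bound (satisfied).

Step 1: Compute V_q(n, t) = Σ_{j=0}^2 C(n, j) (q−1)^j.
  j = 0: C(11,0)·(4)^0 = 1·1 = 1.
  j = 1: C(11,1)·(4)^1 = 11·4 = 44.
  j = 2: C(11,2)·(4)^2 = 55·16 = 880.
  V_q(n, t) = 1 + 44 + 880 = 925.
Step 2: q^n = 5^11 = 48828125.
Step 3: Hamming bound ⌊q^n / V_q(n,t)⌋ = ⌊48828125/925⌋ = 52787.
Step 4: Compare |C| = 44405 to 52787: satisfied.
The claimed |C| lies below the Hamming bound.


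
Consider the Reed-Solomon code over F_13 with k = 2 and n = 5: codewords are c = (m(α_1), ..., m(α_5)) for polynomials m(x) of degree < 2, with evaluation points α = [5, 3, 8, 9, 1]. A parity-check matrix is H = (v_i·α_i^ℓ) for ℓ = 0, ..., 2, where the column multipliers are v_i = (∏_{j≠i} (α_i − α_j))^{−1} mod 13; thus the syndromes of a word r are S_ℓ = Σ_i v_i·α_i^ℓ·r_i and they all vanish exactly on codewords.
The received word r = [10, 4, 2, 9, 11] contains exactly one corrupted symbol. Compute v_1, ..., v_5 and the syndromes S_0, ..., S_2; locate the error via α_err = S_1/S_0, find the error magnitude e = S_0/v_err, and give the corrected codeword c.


S = (4, 6, 9), error at position 3, error magnitude e = 9, c = [10, 4, 6, 9, 11].

Step 1: column multipliers v_i = (∏_{j≠i}(α_i − α_j))^{−1} mod 13.
  i = 1 (α = 5): (5−3)(5−8)(5−9)(5−1) = 2·(−3)·(−4)·4 = 96 ≡ 5, so v_1 = 5^{−1} = 8 (mod 13).
  i = 2 (α = 3): (3−5)(3−8)(3−9)(3−1) = (−2)·(−5)·(−6)·2 = −120 ≡ 10, so v_2 = 10^{−1} = 4 (mod 13).
  i = 3 (α = 8): (8−5)(8−3)(8−9)(8−1) = 3·5·(−1)·7 = −105 ≡ 12, so v_3 = 12^{−1} = 12 (mod 13).
  i = 4 (α = 9): (9−5)(9−3)(9−8)(9−1) = 4·6·1·8 = 192 ≡ 10, so v_4 = 10^{−1} = 4 (mod 13).
  i = 5 (α = 1): (1−5)(1−3)(1−8)(1−9) = (−4)·(−2)·(−7)·(−8) = 448 ≡ 6, so v_5 = 6^{−1} = 11 (mod 13).
  v = [8, 4, 12, 4, 11].
Step 2: syndromes of r = [10, 4, 2, 9, 11] (all sums mod 13).
  S_0 = Σ v_i r_i = 8·10 + 4·4 + 12·2 + 4·9 + 11·11 = 277 ≡ 4.
  S_1 = Σ v_i α_i r_i = 8·5·10 + 4·3·4 + 12·8·2 + 4·9·9 + 11·1·11 = 1085 ≡ 6.
  α_i^2 mod 13 = [12, 9, 12, 3, 1].
  S_2 = Σ v_i α_i^2 r_i = 8·12·10 + 4·9·4 + 12·12·2 + 4·3·9 + 11·1·11 = 1621 ≡ 9.
  S = (4, 6, 9) ≠ 0, so r is not a codeword (an error is present).
Step 3: locate the error. For a single error e at position i, S_ℓ = v_i·e·α_i^ℓ, so α_err = S_1/S_0.
  S_0^{−1} = 4^{−1} = 10 (mod 13), so α_err = 6·10 = 60 ≡ 8 = α_3. Error position i = 3.
  Consistency check: S_2/S_1 = 9·11 = 99 ≡ 8 = α_err ✓ (single-error assumption holds).
Step 4: error magnitude e = S_0/v_3 = S_0·∏_{j≠3}(α_3 − α_j) = 4·12 = 48 ≡ 9 (mod 13).
Step 5: correct position 3: c_3 = r_3 − e = 2 − 9 ≡ 6 (mod 13). Hence c = [10, 4, 6, 9, 11].
  Check: interpolating c through the α_i gives m(x) = 8 + 3·x (degree < 2) with m(α_i) = c_i for every i, so c is indeed a codeword.


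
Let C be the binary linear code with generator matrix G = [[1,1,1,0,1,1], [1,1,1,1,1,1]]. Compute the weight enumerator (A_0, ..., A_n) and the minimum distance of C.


Weight distribution: A_0 = 1, A_1 = 1, A_5 = 1, A_6 = 1. Minimum distance d = 1.

Enumerate all 2^2 = 4 messages m ∈ F_2^2.
For each, compute codeword c = mG in F_2^6, then tally its weight.
  m = 00 → c = 000000, weight = 0.
  m = 10 → c = 111011, weight = 5.
  m = 01 → c = 111111, weight = 6.
  m = 11 → c = 000100, weight = 1.
Tally weights:
  weight 0: 1 codewords.
  weight 1: 1 codewords.
  weight 5: 1 codewords.
  weight 6: 1 codewords.
Minimum distance d = smallest w > 0 with A_w > 0 = 1.
Sanity: Σ A_w = 4 = 2^2 = 4 ✓.


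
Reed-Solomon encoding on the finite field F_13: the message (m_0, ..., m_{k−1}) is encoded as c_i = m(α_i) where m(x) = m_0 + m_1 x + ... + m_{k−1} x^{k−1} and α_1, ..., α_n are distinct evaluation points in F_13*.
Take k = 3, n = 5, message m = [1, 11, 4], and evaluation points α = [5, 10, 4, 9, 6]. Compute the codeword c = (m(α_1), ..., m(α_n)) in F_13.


c = [0, 4, 5, 8, 3]

Message polynomial: m(x) = 1 + 11·x + 4·x^2 (mod 13).
For each evaluation point α_i, compute m(α_i) mod 13:
  α_1 = 5: Horner steps 4 → 5 → 0, so m(5) = 0.
  α_2 = 10: Horner steps 4 → 12 → 4, so m(10) = 4.
  α_3 = 4: Horner steps 4 → 1 → 5, so m(4) = 5.
  α_4 = 9: Horner steps 4 → 8 → 8, so m(9) = 8.
  α_5 = 6: Horner steps 4 → 9 → 3, so m(6) = 3.
Codeword c = [0, 4, 5, 8, 3] ∈ F_13^5.


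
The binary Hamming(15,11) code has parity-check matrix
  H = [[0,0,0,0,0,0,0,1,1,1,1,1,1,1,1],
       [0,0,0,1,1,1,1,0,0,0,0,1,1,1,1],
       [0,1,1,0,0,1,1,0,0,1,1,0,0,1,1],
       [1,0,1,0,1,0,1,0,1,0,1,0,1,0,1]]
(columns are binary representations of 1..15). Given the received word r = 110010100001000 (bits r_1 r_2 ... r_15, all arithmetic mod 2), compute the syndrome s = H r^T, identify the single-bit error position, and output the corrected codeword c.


s = (1, 1, 0, 1)^T, error position = 13, corrected codeword c = 110010100001100

Compute s = H r^T mod 2 one row at a time:
  s_1 = 0 + 0 + 0 + 0 + 1 + 0 + 0 + 0 = 1 ≡ 1 (mod 2).
  s_2 = 0 + 1 + 0 + 1 + 1 + 0 + 0 + 0 = 3 ≡ 1 (mod 2).
  s_3 = 1 + 0 + 0 + 1 + 0 + 0 + 0 + 0 = 2 ≡ 0 (mod 2).
  s_4 = 1 + 0 + 1 + 1 + 0 + 0 + 0 + 0 = 3 ≡ 1 (mod 2).
s = (1, 1, 0, 1)^T — this equals column 13 of H (binary 1101), so error is at position 13.
Correct: flip bit 13 of r = 110010100001000 to get c = 110010100001100.


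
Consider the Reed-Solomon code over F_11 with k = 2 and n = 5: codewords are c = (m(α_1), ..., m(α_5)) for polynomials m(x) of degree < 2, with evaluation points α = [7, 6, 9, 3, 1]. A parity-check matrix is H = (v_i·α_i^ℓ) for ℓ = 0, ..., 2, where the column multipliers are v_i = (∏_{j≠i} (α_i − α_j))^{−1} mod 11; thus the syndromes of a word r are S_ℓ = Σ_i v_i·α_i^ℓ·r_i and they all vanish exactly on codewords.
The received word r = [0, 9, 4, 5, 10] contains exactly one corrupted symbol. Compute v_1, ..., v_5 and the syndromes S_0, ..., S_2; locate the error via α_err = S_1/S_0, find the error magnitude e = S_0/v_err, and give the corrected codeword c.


S = (9, 5, 4), error at position 4, error magnitude e = 2, c = [0, 9, 4, 3, 10].

Step 1: column multipliers v_i = (∏_{j≠i}(α_i − α_j))^{−1} mod 11.
  i = 1 (α = 7): (7−6)(7−9)(7−3)(7−1) = 1·(−2)·4·6 = −48 ≡ 7, so v_1 = 7^{−1} = 8 (mod 11).
  i = 2 (α = 6): (6−7)(6−9)(6−3)(6−1) = (−1)·(−3)·3·5 = 45 ≡ 1, so v_2 = 1^{−1} = 1 (mod 11).
  i = 3 (α = 9): (9−7)(9−6)(9−3)(9−1) = 2·3·6·8 = 288 ≡ 2, so v_3 = 2^{−1} = 6 (mod 11).
  i = 4 (α = 3): (3−7)(3−6)(3−9)(3−1) = (−4)·(−3)·(−6)·2 = −144 ≡ 10, so v_4 = 10^{−1} = 10 (mod 11).
  i = 5 (α = 1): (1−7)(1−6)(1−9)(1−3) = (−6)·(−5)·(−8)·(−2) = 480 ≡ 7, so v_5 = 7^{−1} = 8 (mod 11).
  v = [8, 1, 6, 10, 8].
Step 2: syndromes of r = [0, 9, 4, 5, 10] (all sums mod 11).
  S_0 = Σ v_i r_i = 8·0 + 1·9 + 6·4 + 10·5 + 8·10 = 163 ≡ 9.
  S_1 = Σ v_i α_i r_i = 8·7·0 + 1·6·9 + 6·9·4 + 10·3·5 + 8·1·10 = 500 ≡ 5.
  α_i^2 mod 11 = [5, 3, 4, 9, 1].
  S_2 = Σ v_i α_i^2 r_i = 8·5·0 + 1·3·9 + 6·4·4 + 10·9·5 + 8·1·10 = 653 ≡ 4.
  S = (9, 5, 4) ≠ 0, so r is not a codeword (an error is present).
Step 3: locate the error. For a single error e at position i, S_ℓ = v_i·e·α_i^ℓ, so α_err = S_1/S_0.
  S_0^{−1} = 9^{−1} = 5 (mod 11), so α_err = 5·5 = 25 ≡ 3 = α_4. Error position i = 4.
  Consistency check: S_2/S_1 = 4·9 = 36 ≡ 3 = α_err ✓ (single-error assumption holds).
Step 4: error magnitude e = S_0/v_4 = S_0·∏_{j≠4}(α_4 − α_j) = 9·10 = 90 ≡ 2 (mod 11).
Step 5: correct position 4: c_4 = r_4 − e = 5 − 2 ≡ 3 (mod 11). Hence c = [0, 9, 4, 3, 10].
  Check: interpolating c through the α_i gives m(x) = 8 + 2·x (degree < 2) with m(α_i) = c_i for every i, so c is indeed a codeword.


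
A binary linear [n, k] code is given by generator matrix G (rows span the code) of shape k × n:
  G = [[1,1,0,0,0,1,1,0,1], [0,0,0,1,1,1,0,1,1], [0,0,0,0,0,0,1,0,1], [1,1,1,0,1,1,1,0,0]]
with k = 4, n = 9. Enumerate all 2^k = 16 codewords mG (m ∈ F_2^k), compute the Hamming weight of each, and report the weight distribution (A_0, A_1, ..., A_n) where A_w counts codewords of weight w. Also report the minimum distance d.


Weight distribution: A_0 = 1, A_2 = 1, A_3 = 3, A_4 = 1, A_5 = 4, A_6 = 5, A_7 = 1. Minimum distance d = 2.

Enumerate all 2^4 = 16 messages m ∈ F_2^4.
For each, compute codeword c = mG in F_2^9, then tally its weight.
  m = 0000 → c = 000000000, weight = 0.
  m = 1000 → c = 110001101, weight = 5.
  m = 0100 → c = 000111011, weight = 5.
  m = 1100 → c = 110110110, weight = 6.
  m = 0010 → c = 000000101, weight = 2.
  m = 1010 → c = 110001000, weight = 3.
  m = 0110 → c = 000111110, weight = 5.
  m = 1110 → c = 110110011, weight = 6.
  m = 0001 → c = 111011100, weight = 6.
  m = 1001 → c = 001010001, weight = 3.
  m = 0101 → c = 111100111, weight = 7.
  m = 1101 → c = 001101010, weight = 4.
  m = 0011 → c = 111011001, weight = 6.
  m = 1011 → c = 001010100, weight = 3.
  m = 0111 → c = 111100010, weight = 5.
  m = 1111 → c = 001101111, weight = 6.
Tally weights:
  weight 0: 1 codewords.
  weight 2: 1 codewords.
  weight 3: 3 codewords.
  weight 4: 1 codewords.
  weight 5: 4 codewords.
  weight 6: 5 codewords.
  weight 7: 1 codewords.
Minimum distance d = smallest w > 0 with A_w > 0 = 2.
Sanity: Σ A_w = 16 = 2^4 = 16 ✓.


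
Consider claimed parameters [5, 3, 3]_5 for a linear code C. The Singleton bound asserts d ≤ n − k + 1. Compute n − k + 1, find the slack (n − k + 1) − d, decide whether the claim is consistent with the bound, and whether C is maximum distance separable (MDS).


Singleton RHS = n − k + 1 = 3, slack = 0, bound satisfied, MDS.

Singleton bound: d ≤ n − k + 1.
Here n = 5, k = 3, so n − k + 1 = 3.
Given d = 3, check d ≤ 3: YES.
Slack = (n − k + 1) − d = 0.
The code is MDS (slack = 0).
Description: the claimed parameters are [5, 3, 3]_5; such a code would be MDS (meets Singleton bound).


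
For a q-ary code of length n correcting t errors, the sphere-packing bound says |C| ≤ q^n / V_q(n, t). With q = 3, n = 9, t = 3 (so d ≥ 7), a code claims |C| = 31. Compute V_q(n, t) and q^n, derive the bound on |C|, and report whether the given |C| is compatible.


V_q(n, t) = 835, q^n = 19683, Hamming bound = 23, |C| = 31 > bound (violated).

Step 1: Compute V_q(n, t) = Σ_{j=0}^3 C(n, j) (q−1)^j.
  j = 0: C(9,0)·(2)^0 = 1·1 = 1.
  j = 1: C(9,1)·(2)^1 = 9·2 = 18.
  j = 2: C(9,2)·(2)^2 = 36·4 = 144.
  j = 3: C(9,3)·(2)^3 = 84·8 = 672.
  V_q(n, t) = 1 + 18 + 144 + 672 = 835.
Step 2: q^n = 3^9 = 19683.
Step 3: Hamming bound ⌊q^n / V_q(n,t)⌋ = ⌊19683/835⌋ = 23.
Step 4: Compare |C| = 31 to 23: violated.
The claimed |C| lies above the Hamming bound, so no 3-ary code of length 9 with d ≥ 7 can have 31 codewords.


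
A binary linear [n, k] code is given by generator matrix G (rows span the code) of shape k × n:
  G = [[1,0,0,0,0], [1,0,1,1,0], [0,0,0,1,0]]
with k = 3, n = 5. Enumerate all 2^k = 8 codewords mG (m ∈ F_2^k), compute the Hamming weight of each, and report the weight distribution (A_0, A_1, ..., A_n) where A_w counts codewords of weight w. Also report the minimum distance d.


Weight distribution: A_0 = 1, A_1 = 3, A_2 = 3, A_3 = 1. Minimum distance d = 1.

Enumerate all 2^3 = 8 messages m ∈ F_2^3.
For each, compute codeword c = mG in F_2^5, then tally its weight.
  m = 000 → c = 00000, weight = 0.
  m = 100 → c = 10000, weight = 1.
  m = 010 → c = 10110, weight = 3.
  m = 110 → c = 00110, weight = 2.
  m = 001 → c = 00010, weight = 1.
  m = 101 → c = 10010, weight = 2.
  m = 011 → c = 10100, weight = 2.
  m = 111 → c = 00100, weight = 1.
Tally weights:
  weight 0: 1 codewords.
  weight 1: 3 codewords.
  weight 2: 3 codewords.
  weight 3: 1 codewords.
Minimum distance d = smallest w > 0 with A_w > 0 = 1.
Sanity: Σ A_w = 8 = 2^3 = 8 ✓.
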